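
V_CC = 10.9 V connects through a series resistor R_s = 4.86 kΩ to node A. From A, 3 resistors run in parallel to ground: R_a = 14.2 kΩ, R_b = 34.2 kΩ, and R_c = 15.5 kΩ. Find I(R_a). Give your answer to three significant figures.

I ≈ 0.427 mA

Equivalent of the parallel group: R_p = 6.091 kΩ.
V_A = 10.9 × 6.091/10.95 = 6.063 V.
Branch current I = V_A/R_a = 6.063/14.2 = 0.4269 mA.
(Check via current divider: I_total = 0.9953 mA; share G_k/ΣG = 0.4289 → same result.)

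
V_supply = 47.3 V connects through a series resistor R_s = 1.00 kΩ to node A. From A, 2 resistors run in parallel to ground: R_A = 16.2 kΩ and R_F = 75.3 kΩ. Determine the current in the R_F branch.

I ≈ 0.584 mA

Equivalent of the parallel group: R_p = 13.33 kΩ.
V_A by voltage divider: V_A = 47.3 × 13.33/(1.00 + 13.33) = 44.00 V.
I(R_F) = V_A / R_F = 44.00/75.3 = 0.5843 mA.
(Check via current divider: I_total = 3.300 mA; share G_k/ΣG = 0.1770 → same result.)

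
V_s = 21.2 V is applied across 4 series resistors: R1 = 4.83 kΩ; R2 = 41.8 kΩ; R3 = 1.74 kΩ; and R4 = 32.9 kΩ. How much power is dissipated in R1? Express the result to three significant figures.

P ≈ 0.329 mW

ΣR = 81.27 kΩ → I = 21.2/81.27 = 0.2609 mA.
P(R1) = I²·R1 = (0.2609)² × 4.83 = 0.3287 mW.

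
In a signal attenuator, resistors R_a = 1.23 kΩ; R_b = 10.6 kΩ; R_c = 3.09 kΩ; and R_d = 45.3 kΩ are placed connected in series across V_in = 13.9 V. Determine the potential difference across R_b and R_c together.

Series total: ΣR = 1.23 + 10.6 + 3.09 + 45.3 = 60.22 kΩ.
R_{R_b..R_c} = 10.6 + 3.09 = 13.69 kΩ.
Voltage divider: V = V_in · (13.69 / 60.22) = 13.9 × 0.2273 = 3.160 V.

V ≈ 3.16 V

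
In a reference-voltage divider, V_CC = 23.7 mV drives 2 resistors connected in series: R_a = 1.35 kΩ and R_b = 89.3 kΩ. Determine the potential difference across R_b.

V ≈ 23.3 mV

Total series resistance ΣR = 1.35 + 89.3 = 90.65 kΩ.
By the voltage-divider rule, V = 23.7 × 89.30/90.65 = 23.35 mV.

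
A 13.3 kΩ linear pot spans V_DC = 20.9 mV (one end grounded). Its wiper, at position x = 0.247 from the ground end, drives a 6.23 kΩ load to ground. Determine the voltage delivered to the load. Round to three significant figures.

Split the track: R_lower = x·R_p = 3.285 kΩ, R_upper = (1−x)·R_p = 10.01 kΩ.
R_L loads the lower segment: effective lower R = 2.151 kΩ.
V_out = 20.9 × 2.151/(10.01 + 2.151) = 3.695 mV.

V_out ≈ 3.70 mV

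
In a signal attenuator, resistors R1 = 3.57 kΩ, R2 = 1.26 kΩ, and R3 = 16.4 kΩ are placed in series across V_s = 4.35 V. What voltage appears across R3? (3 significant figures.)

Series total: ΣR = 3.57 + 1.26 + 16.4 = 21.23 kΩ.
V = V_s · R/ΣR = 4.35 × 0.7725 = 3.360 V.

V ≈ 3.36 V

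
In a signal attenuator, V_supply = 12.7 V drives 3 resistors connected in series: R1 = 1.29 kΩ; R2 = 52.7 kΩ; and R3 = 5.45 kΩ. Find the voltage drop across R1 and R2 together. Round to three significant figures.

V ≈ 11.5 V

Series total: ΣR = 1.29 + 52.7 + 5.45 = 59.44 kΩ.
R_{R1..R2} = 1.29 + 52.7 = 53.99 kΩ.
Voltage divider: V = V_supply · (53.99 / 59.44) = 12.7 × 0.9083 = 11.54 V.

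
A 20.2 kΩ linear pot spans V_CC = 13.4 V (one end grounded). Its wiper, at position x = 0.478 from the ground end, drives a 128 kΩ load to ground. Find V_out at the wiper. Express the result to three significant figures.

The pot divides into 10.54 kΩ above the wiper and 9.656 kΩ below.
R_L loads the lower segment: effective lower R = 8.978 kΩ.
Loaded-divider output: V_out = 13.4 × 0.4599 = 6.163 V.

V_out ≈ 6.16 V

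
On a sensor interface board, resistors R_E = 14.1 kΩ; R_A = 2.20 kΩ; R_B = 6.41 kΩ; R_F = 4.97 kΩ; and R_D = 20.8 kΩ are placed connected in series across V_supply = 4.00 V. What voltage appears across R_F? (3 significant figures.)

V ≈ 0.410 V

ΣR = 14.1 + 2.20 + 6.41 + 4.97 + 20.8 = 48.48 kΩ.
V = V_supply · R/ΣR = 4.00 × 0.1025 = 0.4101 V.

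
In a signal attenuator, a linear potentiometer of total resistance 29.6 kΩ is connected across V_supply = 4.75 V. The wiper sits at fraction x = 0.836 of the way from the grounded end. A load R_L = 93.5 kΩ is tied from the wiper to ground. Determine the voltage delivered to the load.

V_out ≈ 3.81 V

Split the track: R_lower = x·R_p = 24.75 kΩ, R_upper = (1−x)·R_p = 4.854 kΩ.
Lower segment in parallel with the load: 24.75 ‖ 93.5 = 19.57 kΩ.
Loaded-divider output: V_out = 4.75 × 0.8012 = 3.806 V.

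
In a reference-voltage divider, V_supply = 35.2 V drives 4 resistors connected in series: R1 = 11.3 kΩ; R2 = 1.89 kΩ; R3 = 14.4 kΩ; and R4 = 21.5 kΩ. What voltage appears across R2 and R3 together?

Series total: ΣR = 11.3 + 1.89 + 14.4 + 21.5 = 49.09 kΩ.
R_{R2..R3} = 1.89 + 14.4 = 16.29 kΩ.
V = V_supply · R/ΣR = 35.2 × 0.3318 = 11.68 V.

V ≈ 11.7 V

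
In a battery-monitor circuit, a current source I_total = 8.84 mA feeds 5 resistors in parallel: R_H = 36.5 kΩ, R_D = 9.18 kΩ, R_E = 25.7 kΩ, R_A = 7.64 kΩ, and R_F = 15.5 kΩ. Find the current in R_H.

I ≈ 0.653 mA

Total conductance ΣG = 1/36.5 + 1/9.18 + 1/25.7 + 1/7.64 + 1/15.5 = 0.3706 (units of 1/kΩ).
By the current-divider rule, I = I_total · G_k/ΣG = 8.84 × 0.07392 = 0.6534 mA.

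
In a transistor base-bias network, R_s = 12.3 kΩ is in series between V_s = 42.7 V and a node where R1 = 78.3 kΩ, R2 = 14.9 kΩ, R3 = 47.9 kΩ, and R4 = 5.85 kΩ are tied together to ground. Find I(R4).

I ≈ 1.68 mA

Equivalent of the parallel group: R_p = 3.680 kΩ.
V_A = 42.7 × 3.680/15.98 = 9.834 V.
Branch current I = V_A/R4 = 9.834/5.85 = 1.681 mA.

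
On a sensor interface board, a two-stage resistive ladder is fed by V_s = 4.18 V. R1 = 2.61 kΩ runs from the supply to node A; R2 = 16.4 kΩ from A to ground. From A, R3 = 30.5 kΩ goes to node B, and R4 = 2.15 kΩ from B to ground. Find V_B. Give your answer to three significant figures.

The second stage (R3 + R4 = 32.65 kΩ) loads node A in parallel with R2.
R2 ‖ (R3+R4) = 10.92 kΩ.
So V_A = 4.18 × 0.8070 = 3.373 V.
V_B = V_A × 0.06585 = 0.2221 V.

V_B ≈ 0.222 V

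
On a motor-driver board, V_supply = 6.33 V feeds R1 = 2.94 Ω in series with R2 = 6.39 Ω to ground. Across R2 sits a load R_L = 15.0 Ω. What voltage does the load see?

V_out ≈ 3.82 V

The load sits in parallel with R2, giving an effective lower resistance R2' = R2·R_L/(R2+R_L) = 4.481 Ω.
Now apply the divider: V_out = 6.33 × 0.6038 = 3.822 V.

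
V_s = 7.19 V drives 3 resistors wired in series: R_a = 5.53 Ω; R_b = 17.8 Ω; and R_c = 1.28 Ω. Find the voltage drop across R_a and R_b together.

V ≈ 6.82 V

Total series resistance ΣR = 5.53 + 17.8 + 1.28 = 24.61 Ω.
R_{R_a..R_b} = 5.53 + 17.8 = 23.33 Ω.
V = V_s · R/ΣR = 7.19 × 0.9480 = 6.816 V.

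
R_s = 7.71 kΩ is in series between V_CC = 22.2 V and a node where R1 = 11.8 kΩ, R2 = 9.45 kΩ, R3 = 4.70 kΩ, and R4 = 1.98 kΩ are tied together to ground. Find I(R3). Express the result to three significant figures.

I ≈ 0.590 mA

Combine the parallel branches: R_p = (1/11.8 + 1/9.45 + 1/4.70 + 1/1.98)⁻¹ = 1.101 kΩ.
V_A by voltage divider: V_A = 22.2 × 1.101/(7.71 + 1.101) = 2.774 V.
Branch current I = V_A/R3 = 2.774/4.70 = 0.5902 mA.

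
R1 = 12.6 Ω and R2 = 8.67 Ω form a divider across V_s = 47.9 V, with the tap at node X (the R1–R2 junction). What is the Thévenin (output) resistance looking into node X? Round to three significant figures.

R_th ≈ 5.14 Ω

Looking into X with the source shorted: R_th = R1·R2/(R1+R2) = 12.60 × 8.67/21.27 = 5.136 Ω.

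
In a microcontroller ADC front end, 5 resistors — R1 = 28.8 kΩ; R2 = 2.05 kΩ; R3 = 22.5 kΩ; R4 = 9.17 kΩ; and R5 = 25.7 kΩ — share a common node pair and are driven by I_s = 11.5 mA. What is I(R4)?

I ≈ 1.75 mA

Total conductance ΣG = 1/28.8 + 1/2.05 + 1/22.5 + 1/9.17 + 1/25.7 = 0.7149 (units of 1/kΩ).
By the current-divider rule, I = I_s · G_k/ΣG = 11.5 × 0.1525 = 1.754 mA.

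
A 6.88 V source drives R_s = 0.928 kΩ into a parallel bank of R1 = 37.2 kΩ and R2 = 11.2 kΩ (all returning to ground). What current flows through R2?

Equivalent of the parallel group: R_p = 8.608 kΩ.
V_A = 6.88 × 8.608/9.536 = 6.210 V.
I(R2) = V_A / R2 = 6.210/11.2 = 0.5545 mA.

I ≈ 0.555 mA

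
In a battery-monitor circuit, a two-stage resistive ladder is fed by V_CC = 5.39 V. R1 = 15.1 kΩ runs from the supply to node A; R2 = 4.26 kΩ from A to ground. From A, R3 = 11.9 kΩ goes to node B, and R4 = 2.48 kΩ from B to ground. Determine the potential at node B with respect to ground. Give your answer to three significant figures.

The second stage (R3 + R4 = 14.38 kΩ) loads node A in parallel with R2.
R2 ‖ (R3+R4) = 3.286 kΩ.
First divider: V_A = V_CC · 3.286/(15.1 + 3.286) = 0.9634 V.
Then the unloaded second divider: V_B = V_A × R4/(R3+R4) = 0.9634 × 0.1725 = 0.1662 V.

V_B ≈ 0.166 V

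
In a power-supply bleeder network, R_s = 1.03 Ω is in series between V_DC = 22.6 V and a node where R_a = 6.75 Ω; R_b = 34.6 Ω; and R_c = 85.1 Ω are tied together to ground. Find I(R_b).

Equivalent of the parallel group: R_p = 5.297 Ω.
V_A by voltage divider: V_A = 22.6 × 5.297/(1.03 + 5.297) = 18.92 V.
Branch current I = V_A/R_b = 18.92/34.6 = 0.5468 A.
(Equivalently: I_total = 3.572 A, then current-divider fraction G_k/ΣG = 0.1531.)

I ≈ 0.547 A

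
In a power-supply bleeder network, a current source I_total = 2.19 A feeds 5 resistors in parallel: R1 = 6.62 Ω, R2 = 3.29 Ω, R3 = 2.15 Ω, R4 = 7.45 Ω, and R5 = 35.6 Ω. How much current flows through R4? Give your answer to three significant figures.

I ≈ 0.272 A

ΣG = 1/6.62 + 1/3.29 + 1/2.15 + 1/7.45 + 1/35.6 = 1.082.
Current divider: I(R4) = I_total · G_k/ΣG = 2.19 × (0.1342/1.082) = 2.19 × 0.1240 = 0.2716 A.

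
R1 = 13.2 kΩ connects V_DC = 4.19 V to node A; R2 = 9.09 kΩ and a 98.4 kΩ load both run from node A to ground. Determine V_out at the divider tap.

First combine the lower leg with the load: R2 ‖ R_L = 8.321 kΩ.
Then V_out = V_DC · R2'/(R1 + R2') = 4.19 × 8.321/21.52 = 1.620 V.
(Unloaded it would be 1.71 V; the load pulls it down.)

V_out ≈ 1.62 V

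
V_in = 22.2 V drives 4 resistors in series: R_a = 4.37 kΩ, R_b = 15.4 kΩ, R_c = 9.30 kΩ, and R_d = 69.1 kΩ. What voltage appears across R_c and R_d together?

V ≈ 17.7 V

Series total: ΣR = 4.37 + 15.4 + 9.30 + 69.1 = 98.17 kΩ.
R_{R_c..R_d} = 9.30 + 69.1 = 78.40 kΩ.
By the voltage-divider rule, V = 22.2 × 78.40/98.17 = 17.73 V.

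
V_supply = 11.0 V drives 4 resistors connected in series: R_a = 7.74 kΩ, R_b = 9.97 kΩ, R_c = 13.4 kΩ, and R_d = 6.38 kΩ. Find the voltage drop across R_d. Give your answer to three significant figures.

ΣR = 7.74 + 9.97 + 13.4 + 6.38 = 37.49 kΩ.
V = V_supply · R/ΣR = 11.0 × 0.1702 = 1.872 V.

V ≈ 1.87 V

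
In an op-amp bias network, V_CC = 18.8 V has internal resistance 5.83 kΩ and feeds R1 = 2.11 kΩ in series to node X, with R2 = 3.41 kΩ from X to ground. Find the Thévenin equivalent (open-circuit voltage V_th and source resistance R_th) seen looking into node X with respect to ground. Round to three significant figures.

V_th ≈ 5.65 V, R_th ≈ 2.39 kΩ

R1' = 5.83 + 2.11 = 7.940 kΩ (source resistance + R1).
With X open, the divider is unloaded: V_th = 18.8 × 3.41/11.35 = 5.648 V.
Zeroing V_CC shorts the top of R1' to ground, so R_th = R1' ‖ R2 = 2.385 kΩ.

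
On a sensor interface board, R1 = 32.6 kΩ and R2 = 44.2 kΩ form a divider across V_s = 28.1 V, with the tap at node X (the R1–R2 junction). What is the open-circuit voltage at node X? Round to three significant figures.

V_th is the unloaded tap voltage: V_s · R2/(R1+R2) = 28.1 × 0.5755 = 16.17 V.

V_th ≈ 16.2 V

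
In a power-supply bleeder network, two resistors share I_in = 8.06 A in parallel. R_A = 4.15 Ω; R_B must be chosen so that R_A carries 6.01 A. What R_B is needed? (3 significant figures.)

R_B ≈ 12.2 Ω

Two-branch current divider: I_A = I_in · R_B/(R_A + R_B).
With f = 0.7457, R_B = R_A · f/(1−f) = 4.15 × 2.932 = 12.17 Ω.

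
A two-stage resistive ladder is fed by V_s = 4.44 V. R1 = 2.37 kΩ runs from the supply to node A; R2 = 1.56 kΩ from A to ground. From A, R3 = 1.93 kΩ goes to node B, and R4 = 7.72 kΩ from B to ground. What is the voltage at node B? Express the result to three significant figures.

V_B ≈ 1.28 V

Looking into the second stage from A: R3 + R4 = 9.650 kΩ appears in parallel with R2.
R2 ‖ (R3+R4) = 1.343 kΩ.
So V_A = 4.44 × 0.3617 = 1.606 V.
Stage 2 is unloaded, so V_B = V_A · R4/(R3+R4) = 1.606 × 7.72/9.650 = 1.285 V.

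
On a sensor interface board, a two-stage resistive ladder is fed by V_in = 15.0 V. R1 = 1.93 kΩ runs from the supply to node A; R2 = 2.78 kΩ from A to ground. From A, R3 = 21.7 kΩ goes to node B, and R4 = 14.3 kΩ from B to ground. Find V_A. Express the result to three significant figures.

V_A ≈ 8.58 V

Looking into the second stage from A: R3 + R4 = 36.00 kΩ appears in parallel with R2.
Effective lower resistance at A: R2 ‖ 36.00 = 2.581 kΩ.
V_A = 15.0 × 2.581/(1.93 + 2.581) = 8.582 V.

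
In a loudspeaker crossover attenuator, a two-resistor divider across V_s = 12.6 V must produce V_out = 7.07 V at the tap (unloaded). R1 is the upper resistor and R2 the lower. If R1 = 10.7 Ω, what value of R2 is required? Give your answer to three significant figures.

V_out/V_s = R2/(R1+R2) = 0.5611.
So R2 = R1 · V_out/(V_s − V_out) = 10.7 × 7.07/(12.6 − 7.07) = 10.7 × 1.278 = 13.68 Ω.

R2 ≈ 13.7 Ω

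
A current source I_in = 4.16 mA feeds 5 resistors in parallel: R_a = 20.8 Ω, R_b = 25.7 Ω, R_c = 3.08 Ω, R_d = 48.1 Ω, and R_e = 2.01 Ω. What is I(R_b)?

ΣG = 1/20.8 + 1/25.7 + 1/3.08 + 1/48.1 + 1/2.01 = 0.9300.
By the current-divider rule, I = I_in · G_k/ΣG = 4.16 × 0.04184 = 0.1741 mA.

I ≈ 0.174 mA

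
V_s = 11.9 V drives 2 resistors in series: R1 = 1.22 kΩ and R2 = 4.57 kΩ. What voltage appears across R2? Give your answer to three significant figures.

V ≈ 9.39 V

Total series resistance ΣR = 1.22 + 4.57 = 5.790 kΩ.
V = V_s · R/ΣR = 11.9 × 0.7893 = 9.393 V.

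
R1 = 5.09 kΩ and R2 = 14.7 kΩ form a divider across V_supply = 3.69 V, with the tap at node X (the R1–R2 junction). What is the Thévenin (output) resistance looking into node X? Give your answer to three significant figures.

R_th ≈ 3.78 kΩ

Looking into X with the source shorted: R_th = R1·R2/(R1+R2) = 5.090 × 14.7/19.79 = 3.781 kΩ.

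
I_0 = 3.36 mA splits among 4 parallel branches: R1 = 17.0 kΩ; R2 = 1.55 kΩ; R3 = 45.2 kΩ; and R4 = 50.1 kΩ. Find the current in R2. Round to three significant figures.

Total conductance ΣG = 1/17.0 + 1/1.55 + 1/45.2 + 1/50.1 = 0.7461 (units of 1/kΩ).
Current divider: I(R2) = I_0 · G_k/ΣG = 3.36 × (0.6452/0.7461) = 3.36 × 0.8647 = 2.906 mA.

I ≈ 2.91 mA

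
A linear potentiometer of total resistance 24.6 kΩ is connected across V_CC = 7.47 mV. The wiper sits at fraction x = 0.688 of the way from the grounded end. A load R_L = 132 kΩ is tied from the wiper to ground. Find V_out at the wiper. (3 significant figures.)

The pot divides into 7.675 kΩ above the wiper and 16.92 kΩ below.
R_L loads the lower segment: effective lower R = 15.00 kΩ.
V_out = 7.47 × 15.00/(7.675 + 15.00) = 4.942 mV.
(Unloaded: V_out = x·V_CC = 5.14 mV.)

V_out ≈ 4.94 mV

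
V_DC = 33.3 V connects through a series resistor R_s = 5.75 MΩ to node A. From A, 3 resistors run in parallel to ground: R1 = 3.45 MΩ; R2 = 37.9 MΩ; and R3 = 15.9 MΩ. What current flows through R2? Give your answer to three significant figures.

Equivalent of the parallel group: R_p = 2.638 MΩ.
Node voltage V_A = V_DC · R_p/(R_s + R_p) = 33.3 × 0.3145 = 10.47 V.
I(R2) = V_A / R2 = 10.47/37.9 = 0.2763 µA.

I ≈ 0.276 µA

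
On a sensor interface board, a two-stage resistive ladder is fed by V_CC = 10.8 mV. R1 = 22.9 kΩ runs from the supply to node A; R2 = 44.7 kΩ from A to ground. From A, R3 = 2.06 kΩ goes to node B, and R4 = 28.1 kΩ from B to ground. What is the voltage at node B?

The second stage (R3 + R4 = 30.16 kΩ) loads node A in parallel with R2.
R2 ‖ (R3+R4) = 18.01 kΩ.
First divider: V_A = V_CC · 18.01/(22.9 + 18.01) = 4.754 mV.
V_B = V_A × 0.9317 = 4.430 mV.

V_B ≈ 4.43 mV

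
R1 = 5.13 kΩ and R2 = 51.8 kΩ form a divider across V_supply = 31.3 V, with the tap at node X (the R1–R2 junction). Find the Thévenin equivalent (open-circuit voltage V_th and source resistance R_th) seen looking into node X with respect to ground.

Open-circuit (no load on X): V_th = V_supply · R2/(R1 + R2) = 31.3 × 51.8/(5.130 + 51.8) = 28.48 V.
Zeroing V_supply shorts the top of R1 to ground, so R_th = R1 ‖ R2 = 4.668 kΩ.

V_th ≈ 28.5 V, R_th ≈ 4.67 kΩ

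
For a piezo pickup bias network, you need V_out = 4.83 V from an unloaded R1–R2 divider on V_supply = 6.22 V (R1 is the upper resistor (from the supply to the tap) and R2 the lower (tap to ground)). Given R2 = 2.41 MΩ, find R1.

The divider ratio is R2/(R1+R2) = 4.83/6.22 = 0.7765.
So R1 = R2 · (V_supply/V_out − 1) = 2.41 × (6.22/4.83 − 1) = 2.41 × 0.2878 = 0.6936 MΩ.

R1 ≈ 0.694 MΩ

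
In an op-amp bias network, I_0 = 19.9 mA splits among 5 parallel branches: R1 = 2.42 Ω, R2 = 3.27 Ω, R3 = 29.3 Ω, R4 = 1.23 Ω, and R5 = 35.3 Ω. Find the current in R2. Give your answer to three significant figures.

Conductances: ΣG = 1/2.42 + 1/3.27 + 1/29.3 + 1/1.23 + 1/35.3 = 1.594 (1/Ω).
By the current-divider rule, I = I_0 · G_k/ΣG = 19.9 × 0.1918 = 3.817 mA.

I ≈ 3.82 mA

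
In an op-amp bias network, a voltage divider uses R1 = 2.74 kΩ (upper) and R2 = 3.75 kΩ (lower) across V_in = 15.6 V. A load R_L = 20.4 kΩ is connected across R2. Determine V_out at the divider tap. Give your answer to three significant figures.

The load sits in parallel with R2, giving an effective lower resistance R2' = R2·R_L/(R2+R_L) = 3.168 kΩ.
Then V_out = V_in · R2'/(R1 + R2') = 15.6 × 3.168/5.908 = 8.365 V.
(Unloaded it would be 9.01 V; the load pulls it down.)

V_out ≈ 8.36 V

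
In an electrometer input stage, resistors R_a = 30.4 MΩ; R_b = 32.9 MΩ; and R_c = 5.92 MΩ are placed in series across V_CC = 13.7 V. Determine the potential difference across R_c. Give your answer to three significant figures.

ΣR = 30.4 + 32.9 + 5.92 = 69.22 MΩ.
V = V_CC · R/ΣR = 13.7 × 0.08552 = 1.172 V.

V ≈ 1.17 V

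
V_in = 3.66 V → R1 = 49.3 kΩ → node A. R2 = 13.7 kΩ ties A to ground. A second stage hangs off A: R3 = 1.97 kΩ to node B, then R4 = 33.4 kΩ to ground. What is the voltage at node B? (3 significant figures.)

V_B ≈ 0.577 V

The second stage (R3 + R4 = 35.37 kΩ) loads node A in parallel with R2.
R2 ‖ (R3+R4) = 9.875 kΩ.
So V_A = 3.66 × 0.1669 = 0.6108 V.
Stage 2 is unloaded, so V_B = V_A · R4/(R3+R4) = 0.6108 × 33.4/35.37 = 0.5768 V.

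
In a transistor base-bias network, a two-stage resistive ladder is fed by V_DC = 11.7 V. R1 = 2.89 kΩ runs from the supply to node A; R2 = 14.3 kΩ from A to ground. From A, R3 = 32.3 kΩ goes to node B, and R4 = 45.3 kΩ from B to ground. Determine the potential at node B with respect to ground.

Node A sees R2 in parallel with the series input of stage 2, R3 + R4 = 77.60 kΩ.
R2 ‖ (R3+R4) = 12.07 kΩ.
So V_A = 11.7 × 0.8069 = 9.441 V.
Then the unloaded second divider: V_B = V_A × R4/(R3+R4) = 9.441 × 0.5838 = 5.511 V.

V_B ≈ 5.51 V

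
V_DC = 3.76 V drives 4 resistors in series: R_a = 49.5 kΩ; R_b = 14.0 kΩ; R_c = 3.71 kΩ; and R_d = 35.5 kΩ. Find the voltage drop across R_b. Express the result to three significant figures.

V ≈ 0.513 V

Total series resistance ΣR = 49.5 + 14.0 + 3.71 + 35.5 = 102.7 kΩ.
V = V_DC · R/ΣR = 3.76 × 0.1363 = 0.5125 V.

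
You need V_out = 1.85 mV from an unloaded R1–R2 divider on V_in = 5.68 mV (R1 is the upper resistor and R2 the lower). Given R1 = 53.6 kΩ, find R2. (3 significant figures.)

R2 ≈ 25.9 kΩ

V_out/V_in = R2/(R1+R2) = 0.3257.
So R2 = R1 · V_out/(V_in − V_out) = 53.6 × 1.85/(5.68 − 1.85) = 53.6 × 0.4830 = 25.89 kΩ.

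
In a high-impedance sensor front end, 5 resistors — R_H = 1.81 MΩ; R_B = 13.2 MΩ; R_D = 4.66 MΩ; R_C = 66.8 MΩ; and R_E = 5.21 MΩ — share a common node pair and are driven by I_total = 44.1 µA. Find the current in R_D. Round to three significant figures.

I ≈ 9.02 µA

Conductances: ΣG = 1/1.81 + 1/13.2 + 1/4.66 + 1/66.8 + 1/5.21 = 1.050 (1/MΩ).
R_D takes the fraction G_k/ΣG = 0.2146/1.050 = 0.2044, so I = 44.1 × 0.2044 = 9.015 µA.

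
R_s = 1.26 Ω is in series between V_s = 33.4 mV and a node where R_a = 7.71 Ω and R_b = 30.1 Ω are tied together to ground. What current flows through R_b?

I ≈ 0.921 mA

Combine the parallel branches: R_p = (1/7.71 + 1/30.1)⁻¹ = 6.138 Ω.
V_A by voltage divider: V_A = 33.4 × 6.138/(1.26 + 6.138) = 27.71 mV.
I(R_b) = V_A / R_b = 27.71/30.1 = 0.9206 mA.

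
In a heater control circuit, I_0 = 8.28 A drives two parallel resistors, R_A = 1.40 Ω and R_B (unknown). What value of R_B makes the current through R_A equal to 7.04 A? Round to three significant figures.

R_B ≈ 7.95 Ω

Two-branch current divider: I_A = I_0 · R_B/(R_A + R_B).
7.04/8.28 = R_B/(R_A + R_B) → R_B = R_A · (0.8502)/(1 − 0.8502) = 1.40 × 5.677 = 7.948 Ω.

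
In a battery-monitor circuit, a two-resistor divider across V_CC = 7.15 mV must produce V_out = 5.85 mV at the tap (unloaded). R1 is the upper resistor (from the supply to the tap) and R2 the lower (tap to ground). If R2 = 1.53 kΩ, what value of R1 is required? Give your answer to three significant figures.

R1 ≈ 0.340 kΩ

Required fraction k = V_out/V_CC = 0.8182.
So R1 = R2 · (V_CC/V_out − 1) = 1.53 × (7.15/5.85 − 1) = 1.53 × 0.2222 = 0.3400 kΩ.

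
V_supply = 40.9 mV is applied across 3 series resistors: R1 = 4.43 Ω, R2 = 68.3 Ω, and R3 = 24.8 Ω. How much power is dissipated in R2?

Series current I = V_supply/ΣR = 40.9/97.53 = 0.4194 mA.
P = I²R = 0.1759 × 68.3 = 12.01 µW.

P ≈ 12.0 µW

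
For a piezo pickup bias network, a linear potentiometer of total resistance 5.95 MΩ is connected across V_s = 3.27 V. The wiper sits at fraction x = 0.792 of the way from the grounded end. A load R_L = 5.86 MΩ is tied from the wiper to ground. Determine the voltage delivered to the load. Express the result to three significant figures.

Split the track: R_lower = x·R_p = 4.712 MΩ, R_upper = (1−x)·R_p = 1.238 MΩ.
Lower segment in parallel with the load: 4.712 ‖ 5.86 = 2.612 MΩ.
Then V_out = V_s · 2.612/(1.238 + 2.612) = 2.219 V.

V_out ≈ 2.22 V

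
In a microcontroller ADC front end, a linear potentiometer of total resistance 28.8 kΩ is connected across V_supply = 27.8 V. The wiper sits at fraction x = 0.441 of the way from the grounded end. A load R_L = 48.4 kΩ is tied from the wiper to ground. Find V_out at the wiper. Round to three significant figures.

V_out ≈ 10.7 V

Lower segment x·R_p = 12.70 kΩ; upper segment (1−x)·R_p = 16.10 kΩ.
(x·R_p) ‖ R_L = 10.06 kΩ.
Then V_out = V_supply · 10.06/(16.10 + 10.06) = 10.69 V.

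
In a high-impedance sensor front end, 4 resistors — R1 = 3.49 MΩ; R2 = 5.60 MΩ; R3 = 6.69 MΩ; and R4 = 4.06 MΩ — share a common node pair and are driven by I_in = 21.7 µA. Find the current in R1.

Total conductance ΣG = 1/3.49 + 1/5.60 + 1/6.69 + 1/4.06 = 0.8609 (units of 1/MΩ).
By the current-divider rule, I = I_in · G_k/ΣG = 21.7 × 0.3328 = 7.223 µA.

I ≈ 7.22 µA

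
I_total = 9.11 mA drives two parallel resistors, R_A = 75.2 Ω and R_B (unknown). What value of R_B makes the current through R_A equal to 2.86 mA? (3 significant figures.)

In a two-way split, I_A/I_total = R_B/(R_A + R_B).
2.86/9.11 = R_B/(R_A + R_B) → R_B = R_A · (0.3139)/(1 − 0.3139) = 75.2 × 0.4576 = 34.41 Ω.

R_B ≈ 34.4 Ω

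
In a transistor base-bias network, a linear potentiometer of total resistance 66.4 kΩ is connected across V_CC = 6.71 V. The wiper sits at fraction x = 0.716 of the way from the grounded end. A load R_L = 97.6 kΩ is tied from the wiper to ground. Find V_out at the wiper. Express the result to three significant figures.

V_out ≈ 4.22 V

The pot divides into 18.86 kΩ above the wiper and 47.54 kΩ below.
R_L loads the lower segment: effective lower R = 31.97 kΩ.
V_out = 6.71 × 31.97/(18.86 + 31.97) = 4.220 V.
(Unloaded: V_out = x·V_CC = 4.80 V.)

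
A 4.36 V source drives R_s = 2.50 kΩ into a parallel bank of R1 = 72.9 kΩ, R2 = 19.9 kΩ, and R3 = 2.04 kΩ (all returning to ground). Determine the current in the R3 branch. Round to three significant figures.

Combine the parallel branches: R_p = (1/72.9 + 1/19.9 + 1/2.04)⁻¹ = 1.805 kΩ.
V_A by voltage divider: V_A = 4.36 × 1.805/(2.50 + 1.805) = 1.828 V.
Branch current I = V_A/R3 = 1.828/2.04 = 0.8960 mA.

I ≈ 0.896 mA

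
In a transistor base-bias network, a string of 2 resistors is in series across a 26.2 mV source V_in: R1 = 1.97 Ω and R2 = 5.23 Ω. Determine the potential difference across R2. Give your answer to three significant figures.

Total series resistance ΣR = 1.97 + 5.23 = 7.200 Ω.
Voltage divider: V = V_in · (5.230 / 7.200) = 26.2 × 0.7264 = 19.03 mV.

V ≈ 19.0 mV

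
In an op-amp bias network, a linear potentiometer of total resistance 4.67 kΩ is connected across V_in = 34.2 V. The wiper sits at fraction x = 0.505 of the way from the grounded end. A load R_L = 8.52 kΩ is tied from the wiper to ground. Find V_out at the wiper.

Split the track: R_lower = x·R_p = 2.358 kΩ, R_upper = (1−x)·R_p = 2.312 kΩ.
R_L loads the lower segment: effective lower R = 1.847 kΩ.
V_out = 34.2 × 1.847/(2.312 + 1.847) = 15.19 V.

V_out ≈ 15.2 V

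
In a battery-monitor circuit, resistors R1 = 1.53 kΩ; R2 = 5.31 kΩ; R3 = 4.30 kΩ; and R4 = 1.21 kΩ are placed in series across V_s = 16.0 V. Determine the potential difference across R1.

V ≈ 1.98 V

Total series resistance ΣR = 1.53 + 5.31 + 4.30 + 1.21 = 12.35 kΩ.
By the voltage-divider rule, V = 16.0 × 1.530/12.35 = 1.982 V.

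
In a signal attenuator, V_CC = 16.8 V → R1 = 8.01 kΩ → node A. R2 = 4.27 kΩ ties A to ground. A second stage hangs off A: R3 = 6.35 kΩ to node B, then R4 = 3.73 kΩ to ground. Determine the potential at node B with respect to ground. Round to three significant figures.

Node A sees R2 in parallel with the series input of stage 2, R3 + R4 = 10.08 kΩ.
Effective lower resistance at A: R2 ‖ 10.08 = 2.999 kΩ.
So V_A = 16.8 × 0.2724 = 4.577 V.
Then the unloaded second divider: V_B = V_A × R4/(R3+R4) = 4.577 × 0.3700 = 1.694 V.

V_B ≈ 1.69 V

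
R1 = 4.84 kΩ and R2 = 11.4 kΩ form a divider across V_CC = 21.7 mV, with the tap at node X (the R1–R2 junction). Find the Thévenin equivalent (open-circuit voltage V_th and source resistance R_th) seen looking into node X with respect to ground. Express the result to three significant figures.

V_th ≈ 15.2 mV, R_th ≈ 3.40 kΩ

Open-circuit (no load on X): V_th = V_CC · R2/(R1 + R2) = 21.7 × 11.4/(4.840 + 11.4) = 15.23 mV.
Looking into X with the source shorted: R_th = R1·R2/(R1+R2) = 4.840 × 11.4/16.24 = 3.398 kΩ.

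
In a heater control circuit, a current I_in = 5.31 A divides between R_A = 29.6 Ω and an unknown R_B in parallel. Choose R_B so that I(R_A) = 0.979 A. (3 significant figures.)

Two-branch current divider: I_A = I_in · R_B/(R_A + R_B).
With f = 0.1844, R_B = R_A · f/(1−f) = 29.6 × 0.2260 = 6.691 Ω.

R_B ≈ 6.69 Ω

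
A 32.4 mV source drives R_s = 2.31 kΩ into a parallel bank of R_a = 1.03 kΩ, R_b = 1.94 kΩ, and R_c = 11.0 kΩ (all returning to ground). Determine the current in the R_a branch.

Parallel bank: R_p = 1/(1/1.03 + 1/1.94 + 1/11.0) = 0.6340 kΩ.
V_A by voltage divider: V_A = 32.4 × 0.6340/(2.31 + 0.6340) = 6.978 mV.
Branch current I = V_A/R_a = 6.978/1.03 = 6.774 µA.

I ≈ 6.77 µA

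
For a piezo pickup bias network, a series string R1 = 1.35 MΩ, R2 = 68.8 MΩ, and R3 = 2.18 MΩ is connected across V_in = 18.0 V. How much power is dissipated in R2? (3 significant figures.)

P ≈ 4.26 µW

The common current is I = 18.0/72.33 = 0.2489 µA.
P = I²R = 0.06193 × 68.8 = 4.261 µW.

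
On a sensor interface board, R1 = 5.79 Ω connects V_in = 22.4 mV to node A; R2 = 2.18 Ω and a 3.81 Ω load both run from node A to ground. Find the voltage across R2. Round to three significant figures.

First combine the lower leg with the load: R2 ‖ R_L = 1.387 Ω.
Voltage divider with the loaded lower leg: V_out = 22.4 × 1.387/(5.79 + 1.387) = 22.4 × 0.1932 = 4.328 mV.

V_out ≈ 4.33 mV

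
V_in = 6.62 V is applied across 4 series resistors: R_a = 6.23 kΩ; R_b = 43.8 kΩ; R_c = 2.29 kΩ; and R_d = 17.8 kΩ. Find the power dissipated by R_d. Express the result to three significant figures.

P ≈ 0.159 mW

ΣR = 70.12 kΩ → I = 6.62/70.12 = 0.09441 mA.
P = I²R = 0.008913 × 17.8 = 0.1587 mW.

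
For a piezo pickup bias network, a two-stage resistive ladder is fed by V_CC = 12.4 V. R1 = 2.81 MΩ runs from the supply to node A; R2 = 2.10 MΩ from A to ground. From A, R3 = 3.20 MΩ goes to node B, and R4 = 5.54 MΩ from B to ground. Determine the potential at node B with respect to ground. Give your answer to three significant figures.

V_B ≈ 2.96 V

The second stage (R3 + R4 = 8.740 MΩ) loads node A in parallel with R2.
R2 ‖ (R3+R4) = 1.693 MΩ.
So V_A = 12.4 × 0.3760 = 4.662 V.
Stage 2 is unloaded, so V_B = V_A · R4/(R3+R4) = 4.662 × 5.54/8.740 = 2.955 V.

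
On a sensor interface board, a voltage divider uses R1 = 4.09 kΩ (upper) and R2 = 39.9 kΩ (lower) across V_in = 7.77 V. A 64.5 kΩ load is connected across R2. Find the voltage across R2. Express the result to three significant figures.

V_out ≈ 6.66 V

First combine the lower leg with the load: R2 ‖ R_L = 24.65 kΩ.
Then V_out = V_in · R2'/(R1 + R2') = 7.77 × 24.65/28.74 = 6.664 V.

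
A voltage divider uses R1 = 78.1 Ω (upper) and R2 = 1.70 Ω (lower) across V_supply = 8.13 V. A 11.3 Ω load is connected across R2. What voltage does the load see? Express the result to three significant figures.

R2 ‖ R_L = (1.70 × 11.3)/(1.70 + 11.3) = 1.478 Ω.
Now apply the divider: V_out = 8.13 × 0.01857 = 0.1510 V.

V_out ≈ 0.151 V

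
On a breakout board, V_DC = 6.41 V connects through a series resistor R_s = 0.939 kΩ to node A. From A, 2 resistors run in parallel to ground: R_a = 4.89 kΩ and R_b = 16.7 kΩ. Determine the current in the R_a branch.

Equivalent of the parallel group: R_p = 3.782 kΩ.
V_A by voltage divider: V_A = 6.41 × 3.782/(0.939 + 3.782) = 5.135 V.
I(R_a) = V_A / R_a = 5.135/4.89 = 1.050 mA.

I ≈ 1.05 mA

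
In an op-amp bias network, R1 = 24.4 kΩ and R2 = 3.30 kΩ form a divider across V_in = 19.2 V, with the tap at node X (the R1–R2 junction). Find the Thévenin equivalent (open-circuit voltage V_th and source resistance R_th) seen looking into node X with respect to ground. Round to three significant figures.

V_th is the unloaded tap voltage: V_in · R2/(R1+R2) = 19.2 × 0.1191 = 2.287 V.
Looking into X with the source shorted: R_th = R1·R2/(R1+R2) = 24.40 × 3.30/27.70 = 2.907 kΩ.

V_th ≈ 2.29 V, R_th ≈ 2.91 kΩ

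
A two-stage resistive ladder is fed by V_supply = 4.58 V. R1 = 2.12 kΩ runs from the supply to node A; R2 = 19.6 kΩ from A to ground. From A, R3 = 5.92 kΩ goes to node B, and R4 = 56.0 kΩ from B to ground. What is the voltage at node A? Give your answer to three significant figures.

Node A sees R2 in parallel with the series input of stage 2, R3 + R4 = 61.92 kΩ.
Effective lower resistance at A: R2 ‖ 61.92 = 14.89 kΩ.
V_A = 4.58 × 14.89/(2.12 + 14.89) = 4.009 V.

V_A ≈ 4.01 V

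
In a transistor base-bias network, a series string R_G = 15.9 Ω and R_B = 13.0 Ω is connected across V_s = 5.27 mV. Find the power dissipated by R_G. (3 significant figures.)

P ≈ 0.529 µW

Series current I = V_s/ΣR = 5.27/28.90 = 0.1824 mA.
P(R_G) = I²·R_G = (0.1824)² × 15.9 = 0.5287 µW.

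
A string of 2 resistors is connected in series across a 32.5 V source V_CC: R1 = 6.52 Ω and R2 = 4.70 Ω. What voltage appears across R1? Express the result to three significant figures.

V ≈ 18.9 V

Total series resistance ΣR = 6.52 + 4.70 = 11.22 Ω.
V = V_CC · R/ΣR = 32.5 × 0.5811 = 18.89 V.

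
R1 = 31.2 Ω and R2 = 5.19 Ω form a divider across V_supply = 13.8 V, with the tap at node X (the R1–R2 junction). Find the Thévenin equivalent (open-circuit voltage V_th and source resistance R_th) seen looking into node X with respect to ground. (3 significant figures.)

With X open, the divider is unloaded: V_th = 13.8 × 5.19/36.39 = 1.968 V.
Looking into X with the source shorted: R_th = R1·R2/(R1+R2) = 31.20 × 5.19/36.39 = 4.450 Ω.

V_th ≈ 1.97 V, R_th ≈ 4.45 Ω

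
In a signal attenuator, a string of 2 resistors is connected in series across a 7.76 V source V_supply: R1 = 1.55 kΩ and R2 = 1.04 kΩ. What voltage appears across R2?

Total series resistance ΣR = 1.55 + 1.04 = 2.590 kΩ.
By the voltage-divider rule, V = 7.76 × 1.040/2.590 = 3.116 V.

V ≈ 3.12 V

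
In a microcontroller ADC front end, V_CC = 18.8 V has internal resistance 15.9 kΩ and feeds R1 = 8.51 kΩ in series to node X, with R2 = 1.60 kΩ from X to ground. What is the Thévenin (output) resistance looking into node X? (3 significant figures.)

R_th ≈ 1.50 kΩ

R1' = 15.9 + 8.51 = 24.41 kΩ (source resistance + R1).
With V_CC suppressed (replaced by a short), R_th = R1' ‖ R2 = (24.41 × 1.60)/(24.41 + 1.60) = 1.502 kΩ.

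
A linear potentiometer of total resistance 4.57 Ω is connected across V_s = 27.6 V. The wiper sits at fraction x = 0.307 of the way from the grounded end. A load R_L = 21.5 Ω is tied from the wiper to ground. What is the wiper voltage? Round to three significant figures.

V_out ≈ 8.11 V

Split the track: R_lower = x·R_p = 1.403 Ω, R_upper = (1−x)·R_p = 3.167 Ω.
Lower segment in parallel with the load: 1.403 ‖ 21.5 = 1.317 Ω.
Loaded-divider output: V_out = 27.6 × 0.2937 = 8.107 V.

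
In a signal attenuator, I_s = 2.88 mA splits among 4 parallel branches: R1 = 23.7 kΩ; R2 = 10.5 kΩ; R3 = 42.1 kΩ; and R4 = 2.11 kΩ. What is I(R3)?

Conductances: ΣG = 1/23.7 + 1/10.5 + 1/42.1 + 1/2.11 = 0.6351 (1/kΩ).
R3 takes the fraction G_k/ΣG = 0.02375/0.6351 = 0.03740, so I = 2.88 × 0.03740 = 0.1077 mA.

I ≈ 0.108 mA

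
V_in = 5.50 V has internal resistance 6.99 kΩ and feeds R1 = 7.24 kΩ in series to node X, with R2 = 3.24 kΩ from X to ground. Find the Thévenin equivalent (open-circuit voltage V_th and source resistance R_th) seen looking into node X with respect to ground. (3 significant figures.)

V_th ≈ 1.02 V, R_th ≈ 2.64 kΩ

R1' = 6.99 + 7.24 = 14.23 kΩ (source resistance + R1).
Open-circuit (no load on X): V_th = V_in · R2/(R1' + R2) = 5.50 × 3.24/(14.23 + 3.24) = 1.020 V.
Looking into X with the source shorted: R_th = R1'·R2/(R1'+R2) = 14.23 × 3.24/17.47 = 2.639 kΩ.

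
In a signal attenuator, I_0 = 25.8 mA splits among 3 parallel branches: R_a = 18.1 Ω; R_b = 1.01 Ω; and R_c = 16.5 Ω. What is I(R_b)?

I ≈ 23.1 mA

Total conductance ΣG = 1/18.1 + 1/1.01 + 1/16.5 = 1.106 (units of 1/Ω).
Current divider: I(R_b) = I_0 · G_k/ΣG = 25.8 × (0.9901/1.106) = 25.8 × 0.8952 = 23.10 mA.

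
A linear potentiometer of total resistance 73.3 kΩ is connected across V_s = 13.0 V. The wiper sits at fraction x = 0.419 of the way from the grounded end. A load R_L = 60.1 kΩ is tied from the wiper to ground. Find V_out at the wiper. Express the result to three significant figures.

The pot divides into 42.59 kΩ above the wiper and 30.71 kΩ below.
(x·R_p) ‖ R_L = 20.33 kΩ.
Then V_out = V_s · 20.33/(42.59 + 20.33) = 4.200 V.

V_out ≈ 4.20 V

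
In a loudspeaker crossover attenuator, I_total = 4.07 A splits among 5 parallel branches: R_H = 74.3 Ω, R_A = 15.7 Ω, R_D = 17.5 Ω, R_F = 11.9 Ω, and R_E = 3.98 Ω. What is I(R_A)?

I ≈ 0.552 A

ΣG = 1/74.3 + 1/15.7 + 1/17.5 + 1/11.9 + 1/3.98 = 0.4696.
By the current-divider rule, I = I_total · G_k/ΣG = 4.07 × 0.1356 = 0.5521 A.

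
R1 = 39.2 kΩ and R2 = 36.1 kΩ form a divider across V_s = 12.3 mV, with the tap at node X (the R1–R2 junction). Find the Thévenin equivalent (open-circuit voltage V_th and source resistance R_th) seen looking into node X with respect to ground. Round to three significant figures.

V_th is the unloaded tap voltage: V_s · R2/(R1+R2) = 12.3 × 0.4794 = 5.897 mV.
Looking into X with the source shorted: R_th = R1·R2/(R1+R2) = 39.20 × 36.1/75.30 = 18.79 kΩ.

V_th ≈ 5.90 mV, R_th ≈ 18.8 kΩ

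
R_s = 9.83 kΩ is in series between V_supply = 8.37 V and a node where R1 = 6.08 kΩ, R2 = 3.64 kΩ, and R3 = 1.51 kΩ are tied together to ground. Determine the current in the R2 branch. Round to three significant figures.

Parallel bank: R_p = 1/(1/6.08 + 1/3.64 + 1/1.51) = 0.9079 kΩ.
V_A = 8.37 × 0.9079/10.74 = 0.7077 V.
Branch current I = V_A/R2 = 0.7077/3.64 = 0.1944 mA.
(Check via current divider: I_total = 0.7795 mA; share G_k/ΣG = 0.2494 → same result.)

I ≈ 0.194 mA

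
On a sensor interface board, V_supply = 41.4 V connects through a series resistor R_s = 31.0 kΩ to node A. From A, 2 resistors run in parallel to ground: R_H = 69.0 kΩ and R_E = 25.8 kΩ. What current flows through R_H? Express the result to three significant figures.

Parallel bank: R_p = 1/(1/69.0 + 1/25.8) = 18.78 kΩ.
V_A = 41.4 × 18.78/49.78 = 15.62 V.
Branch current I = V_A/R_H = 15.62/69.0 = 0.2263 mA.

I ≈ 0.226 mA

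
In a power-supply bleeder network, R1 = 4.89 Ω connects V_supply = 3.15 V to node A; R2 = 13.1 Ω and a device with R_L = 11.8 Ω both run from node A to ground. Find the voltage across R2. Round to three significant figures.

First combine the lower leg with the load: R2 ‖ R_L = 6.208 Ω.
Then V_out = V_supply · R2'/(R1 + R2') = 3.15 × 6.208/11.10 = 1.762 V.
(Unloaded it would be 2.29 V; the load pulls it down.)

V_out ≈ 1.76 V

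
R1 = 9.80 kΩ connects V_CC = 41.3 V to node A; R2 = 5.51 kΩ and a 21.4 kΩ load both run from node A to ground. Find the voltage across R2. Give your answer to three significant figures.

V_out ≈ 12.8 V

First combine the lower leg with the load: R2 ‖ R_L = 4.382 kΩ.
Voltage divider with the loaded lower leg: V_out = 41.3 × 4.382/(9.80 + 4.382) = 41.3 × 0.3090 = 12.76 V.
(Unloaded it would be 14.9 V; the load pulls it down.)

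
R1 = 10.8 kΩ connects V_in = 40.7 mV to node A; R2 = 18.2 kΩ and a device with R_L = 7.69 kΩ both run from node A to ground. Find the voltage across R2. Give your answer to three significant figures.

First combine the lower leg with the load: R2 ‖ R_L = 5.406 kΩ.
Now apply the divider: V_out = 40.7 × 0.3336 = 13.58 mV.

V_out ≈ 13.6 mV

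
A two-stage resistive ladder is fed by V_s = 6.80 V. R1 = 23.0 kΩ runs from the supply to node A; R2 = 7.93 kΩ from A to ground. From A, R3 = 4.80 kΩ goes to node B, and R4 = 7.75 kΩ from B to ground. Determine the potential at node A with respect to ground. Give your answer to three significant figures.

Looking into the second stage from A: R3 + R4 = 12.55 kΩ appears in parallel with R2.
Effective lower resistance at A: R2 ‖ 12.55 = 4.859 kΩ.
V_A = 6.80 × 4.859/(23.0 + 4.859) = 1.186 V.

V_A ≈ 1.19 V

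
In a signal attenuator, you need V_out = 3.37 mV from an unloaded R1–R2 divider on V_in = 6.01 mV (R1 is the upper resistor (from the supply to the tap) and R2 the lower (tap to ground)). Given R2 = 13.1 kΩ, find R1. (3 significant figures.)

V_out/V_in = R2/(R1+R2) = 0.5607.
Rearranging, R1 = R2·(1−k)/k = 13.1 × 0.7834 = 10.26 kΩ.

R1 ≈ 10.3 kΩ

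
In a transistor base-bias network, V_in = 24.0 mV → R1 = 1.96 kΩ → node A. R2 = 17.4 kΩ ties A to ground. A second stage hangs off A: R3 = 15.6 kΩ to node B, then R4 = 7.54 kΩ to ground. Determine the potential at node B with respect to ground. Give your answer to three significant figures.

V_B ≈ 6.53 mV

The second stage (R3 + R4 = 23.14 kΩ) loads node A in parallel with R2.
Effective lower resistance at A: R2 ‖ 23.14 = 9.932 kΩ.
So V_A = 24.0 × 0.8352 = 20.04 mV.
Then the unloaded second divider: V_B = V_A × R4/(R3+R4) = 20.04 × 0.3258 = 6.531 mV.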